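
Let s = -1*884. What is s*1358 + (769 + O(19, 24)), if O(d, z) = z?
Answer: -1199679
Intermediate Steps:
s = -884
s*1358 + (769 + O(19, 24)) = -884*1358 + (769 + 24) = -1200472 + 793 = -1199679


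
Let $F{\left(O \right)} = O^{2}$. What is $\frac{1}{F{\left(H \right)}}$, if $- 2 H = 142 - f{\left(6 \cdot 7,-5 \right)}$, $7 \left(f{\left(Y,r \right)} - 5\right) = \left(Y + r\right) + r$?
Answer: $\frac{196}{859329} \approx 0.00022808$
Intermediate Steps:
$f{\left(Y,r \right)} = 5 + \frac{Y}{7} + \frac{2 r}{7}$ ($f{\left(Y,r \right)} = 5 + \frac{\left(Y + r\right) + r}{7} = 5 + \frac{Y + 2 r}{7} = 5 + \left(\frac{Y}{7} + \frac{2 r}{7}\right) = 5 + \frac{Y}{7} + \frac{2 r}{7}$)
$H = - \frac{927}{14}$ ($H = - \frac{142 - \left(5 + \frac{6 \cdot 7}{7} + \frac{2}{7} \left(-5\right)\right)}{2} = - \frac{142 - \left(5 + \frac{1}{7} \cdot 42 - \frac{10}{7}\right)}{2} = - \frac{142 - \left(5 + 6 - \frac{10}{7}\right)}{2} = - \frac{142 - \frac{67}{7}}{2} = \left(- \frac{1}{2}\right) \frac{927}{7} = - \frac{927}{14} \approx -66.214$)
$\frac{1}{F{\left(H \right)}} = \frac{1}{\left(- \frac{927}{14}\right)^{2}} = \frac{1}{\frac{859329}{196}} = \frac{196}{859329}$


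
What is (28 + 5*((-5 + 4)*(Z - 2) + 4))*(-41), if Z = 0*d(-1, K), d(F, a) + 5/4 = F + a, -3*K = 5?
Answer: -2378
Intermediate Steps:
K = -5/3 (K = -⅓*5 = -5/3 ≈ -1.6667)
d(F, a) = -5/4 + F + a (d(F, a) = -5/4 + (F + a) = -5/4 + F + a)
Z = 0 (Z = 0*(-5/4 - 1 - 5/3) = 0*(-47/12) = 0)
(28 + 5*((-5 + 4)*(Z - 2) + 4))*(-41) = (28 + 5*((-5 + 4)*(0 - 2) + 4))*(-41) = (28 + 5*(-1*(-2) + 4))*(-41) = (28 + 5*(2 + 4))*(-41) = (28 + 5*6)*(-41) = (28 + 30)*(-41) = 58*(-41) = -2378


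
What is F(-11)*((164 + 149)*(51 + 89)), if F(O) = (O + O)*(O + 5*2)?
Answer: 964040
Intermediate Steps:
F(O) = 2*O*(10 + O) (F(O) = (2*O)*(O + 10) = (2*O)*(10 + O) = 2*O*(10 + O))
F(-11)*((164 + 149)*(51 + 89)) = (2*(-11)*(10 - 11))*((164 + 149)*(51 + 89)) = (2*(-11)*(-1))*(313*140) = 22*43820 = 964040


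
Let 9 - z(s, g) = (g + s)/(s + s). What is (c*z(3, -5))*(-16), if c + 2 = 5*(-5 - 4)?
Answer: 21056/3 ≈ 7018.7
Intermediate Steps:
z(s, g) = 9 - (g + s)/(2*s) (z(s, g) = 9 - (g + s)/(s + s) = 9 - (g + s)/(2*s))
c = -47 (c = -2 + 5*(-5 - 4) = -2 + 5*(-9) = -2 - 45 = -47)
(c*z(3, -5))*(-16) = -47*(-1*(-5) + 17*3)/(2*3)*(-16) = -47*(5 + 51)/(2*3)*(-16) = -47*56/(2*3)*(-16) = -47*28/3*(-16) = -1316/3*(-16) = 21056/3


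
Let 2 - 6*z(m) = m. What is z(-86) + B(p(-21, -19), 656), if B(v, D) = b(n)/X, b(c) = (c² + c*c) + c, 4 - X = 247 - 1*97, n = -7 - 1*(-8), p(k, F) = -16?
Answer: 6415/438 ≈ 14.646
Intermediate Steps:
n = 1 (n = -7 + 8 = 1)
X = -146 (X = 4 - (247 - 1*97) = 4 - (247 - 97) = 4 - 1*150 = 4 - 150 = -146)
z(m) = ⅓ - m/6
b(c) = c + 2*c² (b(c) = (c² + c²) + c = 2*c² + c = c + 2*c²)
B(v, D) = -3/146 (B(v, D) = (1*(1 + 2*1))/(-146) = (1*(1 + 2))*(-1/146) = (1*3)*(-1/146) = 3*(-1/146) = -3/146)
z(-86) + B(p(-21, -19), 656) = (⅓ - ⅙*(-86)) - 3/146 = (⅓ + 43/3) - 3/146 = 44/3 - 3/146 = 6415/438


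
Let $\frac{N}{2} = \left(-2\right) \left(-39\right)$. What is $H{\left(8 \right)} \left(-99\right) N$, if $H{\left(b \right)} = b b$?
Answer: $-988416$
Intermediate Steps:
$N = 156$ ($N = 2 \left(\left(-2\right) \left(-39\right)\right) = 2 \cdot 78 = 156$)
$H{\left(b \right)} = b^{2}$
$H{\left(8 \right)} \left(-99\right) N = 8^{2} \left(-99\right) 156 = 64 \left(-99\right) 156 = \left(-6336\right) 156 = -988416$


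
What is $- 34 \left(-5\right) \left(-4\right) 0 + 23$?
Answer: $23$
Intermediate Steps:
$- 34 \left(-5\right) \left(-4\right) 0 + 23 = - 34 \cdot 20 \cdot 0 + 23 = \left(-34\right) 0 + 23 = 0 + 23 = 23$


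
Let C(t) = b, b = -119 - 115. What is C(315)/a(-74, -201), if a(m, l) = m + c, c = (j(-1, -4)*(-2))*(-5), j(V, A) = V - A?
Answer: 117/22 ≈ 5.3182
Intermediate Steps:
c = 30 (c = ((-1 - 1*(-4))*(-2))*(-5) = ((-1 + 4)*(-2))*(-5) = (3*(-2))*(-5) = -6*(-5) = 30)
b = -234
C(t) = -234
a(m, l) = 30 + m (a(m, l) = m + 30 = 30 + m)
C(315)/a(-74, -201) = -234/(30 - 74) = -234/(-44) = -234*(-1/44) = 117/22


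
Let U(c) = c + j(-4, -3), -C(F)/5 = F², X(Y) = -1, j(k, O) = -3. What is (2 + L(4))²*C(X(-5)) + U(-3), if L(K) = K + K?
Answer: -506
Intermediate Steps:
L(K) = 2*K
C(F) = -5*F²
U(c) = -3 + c (U(c) = c - 3 = -3 + c)
(2 + L(4))²*C(X(-5)) + U(-3) = (2 + 2*4)²*(-5*(-1)²) + (-3 - 3) = (2 + 8)²*(-5*1) - 6 = 10²*(-5) - 6 = 100*(-5) - 6 = -500 - 6 = -506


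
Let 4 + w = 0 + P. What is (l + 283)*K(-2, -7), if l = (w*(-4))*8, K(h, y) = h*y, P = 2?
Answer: 4858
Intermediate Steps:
w = -2 (w = -4 + (0 + 2) = -4 + 2 = -2)
l = 64 (l = -2*(-4)*8 = 8*8 = 64)
(l + 283)*K(-2, -7) = (64 + 283)*(-2*(-7)) = 347*14 = 4858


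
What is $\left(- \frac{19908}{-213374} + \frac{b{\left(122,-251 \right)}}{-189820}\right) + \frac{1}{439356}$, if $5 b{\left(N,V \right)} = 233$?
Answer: $\frac{36963623590427}{397211684617725} \approx 0.093058$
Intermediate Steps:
$b{\left(N,V \right)} = \frac{233}{5}$ ($b{\left(N,V \right)} = \frac{1}{5} \cdot 233 = \frac{233}{5}$)
$\left(- \frac{19908}{-213374} + \frac{b{\left(122,-251 \right)}}{-189820}\right) + \frac{1}{439356} = \left(- \frac{19908}{-213374} + \frac{233}{5 \left(-189820\right)}\right) + \frac{1}{439356} = \left(\left(-19908\right) \left(- \frac{1}{213374}\right) + \frac{233}{5} \left(- \frac{1}{189820}\right)\right) + \frac{1}{439356} = \left(\frac{1422}{15241} - \frac{233}{949100}\right) + \frac{1}{439356} = \frac{1346069047}{14465233100} + \frac{1}{439356} = \frac{36963623590427}{397211684617725}$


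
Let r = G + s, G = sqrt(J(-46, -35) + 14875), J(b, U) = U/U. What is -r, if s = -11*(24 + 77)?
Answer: 1111 - 2*sqrt(3719) ≈ 989.03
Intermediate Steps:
J(b, U) = 1
s = -1111 (s = -11*101 = -1111)
G = 2*sqrt(3719) (G = sqrt(1 + 14875) = sqrt(14876) = 2*sqrt(3719) ≈ 121.97)
r = -1111 + 2*sqrt(3719) (r = 2*sqrt(3719) - 1111 = -1111 + 2*sqrt(3719) ≈ -989.03)
-r = -(-1111 + 2*sqrt(3719)) = 1111 - 2*sqrt(3719)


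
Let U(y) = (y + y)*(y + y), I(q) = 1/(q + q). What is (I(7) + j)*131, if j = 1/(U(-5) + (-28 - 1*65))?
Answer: 393/14 ≈ 28.071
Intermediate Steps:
I(q) = 1/(2*q)
U(y) = 4*y² (U(y) = (2*y)*(2*y) = 4*y²)
j = ⅐ (j = 1/(4*(-5)² + (-28 - 1*65)) = 1/(4*25 + (-28 - 65)) = 1/(100 - 93) = 1/7 = ⅐ ≈ 0.14286)
(I(7) + j)*131 = ((½)/7 + ⅐)*131 = ((½)*(⅐) + ⅐)*131 = (1/14 + ⅐)*131 = (3/14)*131 = 393/14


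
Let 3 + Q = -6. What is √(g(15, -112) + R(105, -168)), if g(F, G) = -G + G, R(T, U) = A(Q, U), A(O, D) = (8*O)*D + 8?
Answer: 2*√3026 ≈ 110.02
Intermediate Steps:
Q = -9 (Q = -3 - 6 = -9)
A(O, D) = 8 + 8*D*O (A(O, D) = 8*D*O + 8 = 8 + 8*D*O)
R(T, U) = 8 - 72*U (R(T, U) = 8 + 8*U*(-9) = 8 - 72*U)
g(F, G) = 0
√(g(15, -112) + R(105, -168)) = √(0 + (8 - 72*(-168))) = √(0 + (8 + 12096)) = √(0 + 12104) = √12104 = 2*√3026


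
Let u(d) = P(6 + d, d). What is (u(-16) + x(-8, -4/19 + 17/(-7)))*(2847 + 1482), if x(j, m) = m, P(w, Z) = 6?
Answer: 1935063/133 ≈ 14549.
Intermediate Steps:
u(d) = 6
(u(-16) + x(-8, -4/19 + 17/(-7)))*(2847 + 1482) = (6 + (-4/19 + 17/(-7)))*(2847 + 1482) = (6 + (-4*1/19 + 17*(-1/7)))*4329 = (6 + (-4/19 - 17/7))*4329 = (6 - 351/133)*4329 = (447/133)*4329 = 1935063/133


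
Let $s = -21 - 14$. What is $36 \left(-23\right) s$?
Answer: $28980$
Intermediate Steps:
$s = -35$ ($s = -21 - 14 = -35$)
$36 \left(-23\right) s = 36 \left(-23\right) \left(-35\right) = \left(-828\right) \left(-35\right) = 28980$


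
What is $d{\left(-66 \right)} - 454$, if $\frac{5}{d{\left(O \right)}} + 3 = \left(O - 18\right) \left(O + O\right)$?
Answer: $- \frac{1006517}{2217} \approx -454.0$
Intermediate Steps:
$d{\left(O \right)} = \frac{5}{-3 + 2 O \left(-18 + O\right)}$ ($d{\left(O \right)} = \frac{5}{-3 + \left(O - 18\right) \left(O + O\right)} = \frac{5}{-3 + \left(-18 + O\right) 2 O} = \frac{5}{-3 + 2 O \left(-18 + O\right)}$)
$d{\left(-66 \right)} - 454 = \frac{5}{-3 - -2376 + 2 \left(-66\right)^{2}} - 454 = \frac{5}{-3 + 2376 + 2 \cdot 4356} - 454 = \frac{5}{-3 + 2376 + 8712} - 454 = \frac{5}{11085} - 454 = 5 \cdot \frac{1}{11085} - 454 = \frac{1}{2217} - 454 = - \frac{1006517}{2217}$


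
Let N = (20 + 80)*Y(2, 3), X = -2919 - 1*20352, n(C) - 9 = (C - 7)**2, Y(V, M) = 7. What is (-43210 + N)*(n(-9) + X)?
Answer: 977985060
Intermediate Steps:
n(C) = 9 + (-7 + C)**2 (n(C) = 9 + (C - 7)**2 = 9 + (-7 + C)**2)
X = -23271 (X = -2919 - 20352 = -23271)
N = 700 (N = (20 + 80)*7 = 100*7 = 700)
(-43210 + N)*(n(-9) + X) = (-43210 + 700)*((9 + (-7 - 9)**2) - 23271) = -42510*((9 + (-16)**2) - 23271) = -42510*((9 + 256) - 23271) = -42510*(265 - 23271) = -42510*(-23006) = 977985060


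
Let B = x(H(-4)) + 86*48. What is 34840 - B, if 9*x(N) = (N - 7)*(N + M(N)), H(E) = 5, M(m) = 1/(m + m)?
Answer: 460697/15 ≈ 30713.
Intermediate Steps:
M(m) = 1/(2*m)
x(N) = (-7 + N)*(N + 1/(2*N))/9 (x(N) = ((N - 7)*(N + 1/(2*N)))/9 = ((-7 + N)*(N + 1/(2*N)))/9 = (-7 + N)*(N + 1/(2*N))/9)
B = 61903/15 (B = (1/18)*(-7 + 5*(1 - 14*5 + 2*5**2))/5 + 86*48 = (1/18)*(1/5)*(-7 + 5*(1 - 70 + 2*25)) + 4128 = (1/18)*(1/5)*(-7 + 5*(1 - 70 + 50)) + 4128 = (1/18)*(1/5)*(-7 + 5*(-19)) + 4128 = (1/18)*(1/5)*(-7 - 95) + 4128 = (1/18)*(1/5)*(-102) + 4128 = -17/15 + 4128 = 61903/15 ≈ 4126.9)
34840 - B = 34840 - 1*61903/15 = 34840 - 61903/15 = 460697/15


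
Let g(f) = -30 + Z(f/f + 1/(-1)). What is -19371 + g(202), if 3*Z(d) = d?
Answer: -19401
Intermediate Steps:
Z(d) = d/3
g(f) = -30 (g(f) = -30 + (f/f + 1/(-1))/3 = -30 + (1 + 1*(-1))/3 = -30 + (1 - 1)/3 = -30 + (⅓)*0 = -30 + 0 = -30)
-19371 + g(202) = -19371 - 30 = -19401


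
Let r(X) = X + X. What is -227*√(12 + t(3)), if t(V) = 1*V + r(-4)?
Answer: -227*√7 ≈ -600.59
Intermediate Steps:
r(X) = 2*X
t(V) = -8 + V (t(V) = 1*V + 2*(-4) = V - 8 = -8 + V)
-227*√(12 + t(3)) = -227*√(12 + (-8 + 3)) = -227*√(12 - 5) = -227*√7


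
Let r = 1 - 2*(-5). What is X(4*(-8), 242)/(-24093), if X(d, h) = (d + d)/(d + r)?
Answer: -64/505953 ≈ -0.00012649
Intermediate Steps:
r = 11 (r = 1 + 10 = 11)
X(d, h) = 2*d/(11 + d) (X(d, h) = (d + d)/(d + 11) = (2*d)/(11 + d) = 2*d/(11 + d))
X(4*(-8), 242)/(-24093) = (2*(4*(-8))/(11 + 4*(-8)))/(-24093) = (2*(-32)/(11 - 32))*(-1/24093) = (2*(-32)/(-21))*(-1/24093) = (2*(-32)*(-1/21))*(-1/24093) = (64/21)*(-1/24093) = -64/505953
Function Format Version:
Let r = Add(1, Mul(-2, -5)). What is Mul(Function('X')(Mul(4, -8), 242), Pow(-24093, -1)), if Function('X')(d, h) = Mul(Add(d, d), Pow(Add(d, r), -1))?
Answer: Rational(-64, 505953) ≈ -0.00012649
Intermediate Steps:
r = 11 (r = Add(1, 10) = 11)
Function('X')(d, h) = Mul(2, d, Pow(Add(11, d), -1)) (Function('X')(d, h) = Mul(Add(d, d), Pow(Add(d, 11), -1)) = Mul(Mul(2, d), Pow(Add(11, d), -1)) = Mul(2, d, Pow(Add(11, d), -1)))
Mul(Function('X')(Mul(4, -8), 242), Pow(-24093, -1)) = Mul(Mul(2, Mul(4, -8), Pow(Add(11, Mul(4, -8)), -1)), Pow(-24093, -1)) = Mul(Mul(2, -32, Pow(Add(11, -32), -1)), Rational(-1, 24093)) = Mul(Mul(2, -32, Pow(-21, -1)), Rational(-1, 24093)) = Mul(Mul(2, -32, Rational(-1, 21)), Rational(-1, 24093)) = Mul(Rational(64, 21), Rational(-1, 24093)) = Rational(-64, 505953)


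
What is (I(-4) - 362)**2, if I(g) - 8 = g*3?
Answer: 133956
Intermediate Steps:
I(g) = 8 + 3*g (I(g) = 8 + g*3 = 8 + 3*g)
(I(-4) - 362)**2 = ((8 + 3*(-4)) - 362)**2 = ((8 - 12) - 362)**2 = (-4 - 362)**2 = (-366)**2 = 133956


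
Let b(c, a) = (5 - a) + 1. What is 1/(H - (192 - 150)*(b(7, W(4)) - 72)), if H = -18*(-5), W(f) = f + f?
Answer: 1/3198 ≈ 0.00031270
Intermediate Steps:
W(f) = 2*f
H = 90
b(c, a) = 6 - a
1/(H - (192 - 150)*(b(7, W(4)) - 72)) = 1/(90 - (192 - 150)*((6 - 2*4) - 72)) = 1/(90 - 42*((6 - 1*8) - 72)) = 1/(90 - 42*((6 - 8) - 72)) = 1/(90 - 42*(-2 - 72)) = 1/(90 - 42*(-74)) = 1/(90 - 1*(-3108)) = 1/(90 + 3108) = 1/3198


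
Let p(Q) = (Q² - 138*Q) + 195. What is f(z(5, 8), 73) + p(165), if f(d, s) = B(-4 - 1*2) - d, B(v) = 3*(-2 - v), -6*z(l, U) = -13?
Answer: 27959/6 ≈ 4659.8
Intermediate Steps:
z(l, U) = 13/6 (z(l, U) = -⅙*(-13) = 13/6)
B(v) = -6 - 3*v
p(Q) = 195 + Q² - 138*Q
f(d, s) = 12 - d (f(d, s) = (-6 - 3*(-4 - 1*2)) - d = (-6 - 3*(-4 - 2)) - d = (-6 - 3*(-6)) - d = (-6 + 18) - d = 12 - d)
f(z(5, 8), 73) + p(165) = (12 - 1*13/6) + (195 + 165² - 138*165) = (12 - 13/6) + (195 + 27225 - 22770) = 59/6 + 4650 = 27959/6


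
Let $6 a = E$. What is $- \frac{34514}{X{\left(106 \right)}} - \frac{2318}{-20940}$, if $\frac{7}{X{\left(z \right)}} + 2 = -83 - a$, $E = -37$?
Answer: $\frac{9495782001}{24430} \approx 3.8869 \cdot 10^{5}$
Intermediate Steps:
$a = - \frac{37}{6}$ ($a = \frac{1}{6} \left(-37\right) = - \frac{37}{6} \approx -6.1667$)
$X{\left(z \right)} = - \frac{42}{473}$ ($X{\left(z \right)} = \frac{7}{-2 - \frac{461}{6}} = \frac{7}{- \frac{473}{6}} = 7 \left(- \frac{6}{473}\right) = - \frac{42}{473}$)
$- \frac{34514}{X{\left(106 \right)}} - \frac{2318}{-20940} = - \frac{34514}{- \frac{42}{473}} - \frac{2318}{-20940} = \left(-34514\right) \left(- \frac{473}{42}\right) - - \frac{1159}{10470} = \frac{8162561}{21} + \frac{1159}{10470} = \frac{9495782001}{24430}$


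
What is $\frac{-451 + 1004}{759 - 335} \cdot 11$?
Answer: $\frac{6083}{424} \approx 14.347$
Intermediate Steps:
$\frac{-451 + 1004}{759 - 335} \cdot 11 = \frac{553}{424} \cdot 11 = \frac{6083}{424}$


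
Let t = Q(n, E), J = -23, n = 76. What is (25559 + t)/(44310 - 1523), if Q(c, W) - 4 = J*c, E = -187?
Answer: 23815/42787 ≈ 0.55659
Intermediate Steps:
Q(c, W) = 4 - 23*c
t = -1744 (t = 4 - 23*76 = 4 - 1748 = -1744)
(25559 + t)/(44310 - 1523) = (25559 - 1744)/(44310 - 1523) = 23815/42787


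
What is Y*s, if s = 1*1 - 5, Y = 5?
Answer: -20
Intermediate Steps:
s = -4 (s = 1 - 5 = -4)
Y*s = 5*(-4) = -20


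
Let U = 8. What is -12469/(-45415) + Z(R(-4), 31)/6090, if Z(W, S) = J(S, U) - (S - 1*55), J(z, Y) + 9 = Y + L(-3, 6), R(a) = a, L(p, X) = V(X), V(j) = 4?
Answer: 5144161/18438490 ≈ 0.27899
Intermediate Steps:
L(p, X) = 4
J(z, Y) = -5 + Y (J(z, Y) = -9 + (Y + 4) = -9 + (4 + Y) = -5 + Y)
Z(W, S) = 58 - S (Z(W, S) = (-5 + 8) - (S - 1*55) = 3 - (S - 55) = 3 - (-55 + S) = 3 + (55 - S) = 58 - S)
-12469/(-45415) + Z(R(-4), 31)/6090 = -12469/(-45415) + (58 - 1*31)/6090 = -12469*(-1/45415) + (58 - 31)*(1/6090) = 12469/45415 + 27*(1/6090) = 12469/45415 + 9/2030 = 5144161/18438490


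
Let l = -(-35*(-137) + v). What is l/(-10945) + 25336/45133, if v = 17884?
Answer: 118261257/44907335 ≈ 2.6334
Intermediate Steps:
l = -22679 (l = -(-35*(-137) + 17884) = -(4795 + 17884) = -1*22679 = -22679)
l/(-10945) + 25336/45133 = -22679/(-10945) + 25336/45133 = -22679*(-1/10945) + 25336*(1/45133) = 22679/10945 + 25336/45133 = 118261257/44907335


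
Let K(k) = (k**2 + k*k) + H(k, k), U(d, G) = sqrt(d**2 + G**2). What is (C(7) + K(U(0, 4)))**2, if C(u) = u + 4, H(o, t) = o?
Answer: 2209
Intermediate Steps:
U(d, G) = sqrt(G**2 + d**2)
C(u) = 4 + u
K(k) = k + 2*k**2 (K(k) = (k**2 + k*k) + k = (k**2 + k**2) + k = 2*k**2 + k = k + 2*k**2)
(C(7) + K(U(0, 4)))**2 = ((4 + 7) + sqrt(4**2 + 0**2)*(1 + 2*sqrt(4**2 + 0**2)))**2 = (11 + sqrt(16 + 0)*(1 + 2*sqrt(16 + 0)))**2 = (11 + sqrt(16)*(1 + 2*sqrt(16)))**2 = (11 + 4*(1 + 2*4))**2 = (11 + 4*(1 + 8))**2 = (11 + 4*9)**2 = (11 + 36)**2 = 47**2 = 2209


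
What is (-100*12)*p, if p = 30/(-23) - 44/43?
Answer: 2762400/989 ≈ 2793.1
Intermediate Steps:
p = -2302/989 (p = 30*(-1/23) - 44*1/43 = -30/23 - 44/43 = -2302/989 ≈ -2.3276)
(-100*12)*p = -100*12*(-2302/989) = -1200*(-2302/989) = 2762400/989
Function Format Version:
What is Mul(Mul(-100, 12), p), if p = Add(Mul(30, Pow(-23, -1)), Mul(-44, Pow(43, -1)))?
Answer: Rational(2762400, 989) ≈ 2793.1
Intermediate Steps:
p = Rational(-2302, 989) (p = Add(Mul(30, Rational(-1, 23)), Mul(-44, Rational(1, 43))) = Add(Rational(-30, 23), Rational(-44, 43)) = Rational(-2302, 989) ≈ -2.3276)
Mul(Mul(-100, 12), p) = Mul(Mul(-100, 12), Rational(-2302, 989)) = Mul(-1200, Rational(-2302, 989)) = Rational(2762400, 989)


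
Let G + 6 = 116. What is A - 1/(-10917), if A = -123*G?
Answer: -147707009/10917 ≈ -13530.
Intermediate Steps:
G = 110 (G = -6 + 116 = 110)
A = -13530 (A = -123*110 = -13530)
A - 1/(-10917) = -13530 - 1/(-10917) = -13530 - 1*(-1/10917) = -13530 + 1/10917 = -147707009/10917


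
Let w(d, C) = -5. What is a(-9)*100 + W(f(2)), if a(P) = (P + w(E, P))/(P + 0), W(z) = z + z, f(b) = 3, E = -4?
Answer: 1454/9 ≈ 161.56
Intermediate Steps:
W(z) = 2*z
a(P) = (-5 + P)/P (a(P) = (P - 5)/(P + 0) = (-5 + P)/P)
a(-9)*100 + W(f(2)) = ((-5 - 9)/(-9))*100 + 2*3 = -⅑*(-14)*100 + 6 = (14/9)*100 + 6 = 1400/9 + 6 = 1454/9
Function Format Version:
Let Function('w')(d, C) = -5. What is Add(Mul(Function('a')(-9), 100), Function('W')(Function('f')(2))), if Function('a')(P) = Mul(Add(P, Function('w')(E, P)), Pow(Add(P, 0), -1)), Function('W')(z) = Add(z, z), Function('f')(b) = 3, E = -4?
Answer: Rational(1454, 9) ≈ 161.56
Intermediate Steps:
Function('W')(z) = Mul(2, z)
Function('a')(P) = Mul(Pow(P, -1), Add(-5, P)) (Function('a')(P) = Mul(Add(P, -5), Pow(Add(P, 0), -1)) = Mul(Add(-5, P), Pow(P, -1)) = Mul(Pow(P, -1), Add(-5, P)))
Add(Mul(Function('a')(-9), 100), Function('W')(Function('f')(2))) = Add(Mul(Mul(Pow(-9, -1), Add(-5, -9)), 100), Mul(2, 3)) = Add(Mul(Mul(Rational(-1, 9), -14), 100), 6) = Add(Mul(Rational(14, 9), 100), 6) = Add(Rational(1400, 9), 6) = Rational(1454, 9)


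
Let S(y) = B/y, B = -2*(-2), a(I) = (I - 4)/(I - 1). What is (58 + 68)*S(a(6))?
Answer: 1260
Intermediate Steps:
a(I) = (-4 + I)/(-1 + I)
B = 4
S(y) = 4/y
(58 + 68)*S(a(6)) = (58 + 68)*(4/(((-4 + 6)/(-1 + 6)))) = 126*(4/((2/5))) = 126*(4/(((⅕)*2))) = 126*(4/(⅖)) = 126*(4*(5/2)) = 126*10 = 1260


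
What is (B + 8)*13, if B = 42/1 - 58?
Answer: -104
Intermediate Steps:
B = -16 (B = 42*1 - 58 = 42 - 58 = -16)
(B + 8)*13 = (-16 + 8)*13 = -8*13 = -104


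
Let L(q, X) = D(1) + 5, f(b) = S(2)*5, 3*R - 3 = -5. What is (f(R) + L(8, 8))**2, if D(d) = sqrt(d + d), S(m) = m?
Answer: (15 + sqrt(2))**2 ≈ 269.43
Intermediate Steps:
R = -2/3 (R = 1 + (1/3)*(-5) = 1 - 5/3 = -2/3 ≈ -0.66667)
D(d) = sqrt(2)*sqrt(d) (D(d) = sqrt(2*d) = sqrt(2)*sqrt(d))
f(b) = 10 (f(b) = 2*5 = 10)
L(q, X) = 5 + sqrt(2) (L(q, X) = sqrt(2)*sqrt(1) + 5 = sqrt(2)*1 + 5 = sqrt(2) + 5 = 5 + sqrt(2))
(f(R) + L(8, 8))**2 = (10 + (5 + sqrt(2)))**2 = (15 + sqrt(2))**2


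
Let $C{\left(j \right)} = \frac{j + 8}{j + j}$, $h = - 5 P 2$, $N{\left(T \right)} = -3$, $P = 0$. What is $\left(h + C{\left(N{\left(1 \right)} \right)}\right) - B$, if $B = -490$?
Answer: $\frac{2935}{6} \approx 489.17$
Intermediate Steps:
$h = 0$ ($h = \left(-5\right) 0 \cdot 2 = 0 \cdot 2 = 0$)
$C{\left(j \right)} = \frac{8 + j}{2 j}$
$\left(h + C{\left(N{\left(1 \right)} \right)}\right) - B = \left(0 + \frac{8 - 3}{2 \left(-3\right)}\right) - -490 = \left(0 + \frac{1}{2} \left(- \frac{1}{3}\right) 5\right) + 490 = \left(0 - \frac{5}{6}\right) + 490 = - \frac{5}{6} + 490 = \frac{2935}{6}$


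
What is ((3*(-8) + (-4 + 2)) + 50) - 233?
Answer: -209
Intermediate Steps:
((3*(-8) + (-4 + 2)) + 50) - 233 = ((-24 - 2) + 50) - 233 = (-26 + 50) - 233 = 24 - 233 = -209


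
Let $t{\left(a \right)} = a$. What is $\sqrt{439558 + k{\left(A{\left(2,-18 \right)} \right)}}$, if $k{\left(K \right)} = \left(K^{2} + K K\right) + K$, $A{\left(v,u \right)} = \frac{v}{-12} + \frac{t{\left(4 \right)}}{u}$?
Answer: $\frac{\sqrt{35604191}}{9} \approx 662.99$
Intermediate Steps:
$A{\left(v,u \right)} = \frac{4}{u} - \frac{v}{12}$ ($A{\left(v,u \right)} = \frac{v}{-12} + \frac{4}{u} = v \left(- \frac{1}{12}\right) + \frac{4}{u} = - \frac{v}{12} + \frac{4}{u} = \frac{4}{u} - \frac{v}{12}$)
$k{\left(K \right)} = K + 2 K^{2}$ ($k{\left(K \right)} = \left(K^{2} + K^{2}\right) + K = 2 K^{2} + K = K + 2 K^{2}$)
$\sqrt{439558 + k{\left(A{\left(2,-18 \right)} \right)}} = \sqrt{439558 + \left(\frac{4}{-18} - \frac{1}{6}\right) \left(1 + 2 \left(\frac{4}{-18} - \frac{1}{6}\right)\right)} = \sqrt{439558 + \left(4 \left(- \frac{1}{18}\right) - \frac{1}{6}\right) \left(1 + 2 \left(4 \left(- \frac{1}{18}\right) - \frac{1}{6}\right)\right)} = \sqrt{439558 + \left(- \frac{2}{9} - \frac{1}{6}\right) \left(1 + 2 \left(- \frac{2}{9} - \frac{1}{6}\right)\right)} = \sqrt{439558 - \frac{7 \left(1 + 2 \left(- \frac{7}{18}\right)\right)}{18}} = \sqrt{439558 - \frac{7 \left(1 - \frac{7}{9}\right)}{18}} = \sqrt{439558 - \frac{7}{81}} = \sqrt{\frac{35604191}{81}} = \frac{\sqrt{35604191}}{9}$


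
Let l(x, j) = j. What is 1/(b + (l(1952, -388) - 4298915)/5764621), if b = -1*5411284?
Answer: -5764621/31194005682667 ≈ -1.8480e-7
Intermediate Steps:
b = -5411284
1/(b + (l(1952, -388) - 4298915)/5764621) = 1/(-5411284 + (-388 - 4298915)/5764621) = 1/(-5411284 - 4299303*1/5764621) = 1/(-5411284 - 4299303/5764621) = 1/(-31194005682667/5764621) = -5764621/31194005682667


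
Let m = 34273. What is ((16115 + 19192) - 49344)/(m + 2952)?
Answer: -14037/37225 ≈ -0.37709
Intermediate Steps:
((16115 + 19192) - 49344)/(m + 2952) = ((16115 + 19192) - 49344)/(34273 + 2952) = (35307 - 49344)/37225 = -14037*1/37225 = -14037/37225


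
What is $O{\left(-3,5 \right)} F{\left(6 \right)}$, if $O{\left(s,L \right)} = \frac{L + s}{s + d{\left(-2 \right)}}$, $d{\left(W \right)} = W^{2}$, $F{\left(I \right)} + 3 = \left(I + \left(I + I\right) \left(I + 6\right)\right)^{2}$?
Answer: $44994$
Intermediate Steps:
$F{\left(I \right)} = -3 + \left(I + 2 I \left(6 + I\right)\right)^{2}$ ($F{\left(I \right)} = -3 + \left(I + \left(I + I\right) \left(I + 6\right)\right)^{2} = -3 + \left(I + 2 I \left(6 + I\right)\right)^{2}$)
$O{\left(s,L \right)} = \frac{L + s}{4 + s}$ ($O{\left(s,L \right)} = \frac{L + s}{s + \left(-2\right)^{2}} = \frac{L + s}{s + 4} = \frac{L + s}{4 + s}$)
$O{\left(-3,5 \right)} F{\left(6 \right)} = \frac{5 - 3}{4 - 3} \left(-3 + 6^{2} \left(13 + 2 \cdot 6\right)^{2}\right) = 1^{-1} \cdot 2 \left(-3 + 36 \left(13 + 12\right)^{2}\right) = 1 \cdot 2 \left(-3 + 36 \cdot 25^{2}\right) = 2 \left(-3 + 36 \cdot 625\right) = 2 \left(-3 + 22500\right) = 2 \cdot 22497 = 44994$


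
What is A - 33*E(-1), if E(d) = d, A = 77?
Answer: 110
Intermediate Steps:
A - 33*E(-1) = 77 - 33*(-1) = 77 + 33 = 110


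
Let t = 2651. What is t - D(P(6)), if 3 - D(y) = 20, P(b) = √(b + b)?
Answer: 2668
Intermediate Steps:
P(b) = √2*√b (P(b) = √(2*b) = √2*√b)
D(y) = -17 (D(y) = 3 - 1*20 = 3 - 20 = -17)
t - D(P(6)) = 2651 - 1*(-17) = 2651 + 17 = 2668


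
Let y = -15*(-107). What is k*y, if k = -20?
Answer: -32100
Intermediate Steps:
y = 1605
k*y = -20*1605 = -32100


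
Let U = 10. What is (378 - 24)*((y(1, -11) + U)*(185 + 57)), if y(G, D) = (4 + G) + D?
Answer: 342672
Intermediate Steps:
y(G, D) = 4 + D + G
(378 - 24)*((y(1, -11) + U)*(185 + 57)) = (378 - 24)*(((4 - 11 + 1) + 10)*(185 + 57)) = 354*((-6 + 10)*242) = 354*(4*242) = 354*968 = 342672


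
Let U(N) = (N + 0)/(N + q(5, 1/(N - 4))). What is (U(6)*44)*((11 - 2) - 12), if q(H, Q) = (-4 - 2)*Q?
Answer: -264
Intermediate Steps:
q(H, Q) = -6*Q
U(N) = N/(N - 6/(-4 + N)) (U(N) = (N + 0)/(N - 6/(N - 4)) = N/(N - 6/(-4 + N)))
(U(6)*44)*((11 - 2) - 12) = ((6*(-4 + 6)/(-6 + 6*(-4 + 6)))*44)*((11 - 2) - 12) = ((6*2/(-6 + 6*2))*44)*(9 - 12) = ((6*2/(-6 + 12))*44)*(-3) = ((6*2/6)*44)*(-3) = ((6*(1/6)*2)*44)*(-3) = (2*44)*(-3) = 88*(-3) = -264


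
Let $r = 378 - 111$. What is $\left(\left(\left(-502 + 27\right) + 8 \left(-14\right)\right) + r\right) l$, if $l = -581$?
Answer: $185920$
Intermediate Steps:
$r = 267$ ($r = 378 - 111 = 267$)
$\left(\left(\left(-502 + 27\right) + 8 \left(-14\right)\right) + r\right) l = \left(\left(\left(-502 + 27\right) + 8 \left(-14\right)\right) + 267\right) \left(-581\right) = \left(\left(-475 - 112\right) + 267\right) \left(-581\right) = \left(-587 + 267\right) \left(-581\right) = \left(-320\right) \left(-581\right) = 185920$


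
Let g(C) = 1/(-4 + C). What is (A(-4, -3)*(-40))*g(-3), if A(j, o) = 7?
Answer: 40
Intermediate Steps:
(A(-4, -3)*(-40))*g(-3) = (7*(-40))/(-4 - 3) = -280/(-7) = -280*(-1/7) = 40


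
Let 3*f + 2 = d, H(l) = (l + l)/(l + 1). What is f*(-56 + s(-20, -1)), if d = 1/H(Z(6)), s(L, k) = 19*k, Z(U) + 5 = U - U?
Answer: 40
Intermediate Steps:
Z(U) = -5 (Z(U) = -5 + (U - U) = -5 + 0 = -5)
H(l) = 2*l/(1 + l) (H(l) = (2*l)/(1 + l) = 2*l/(1 + l))
d = 2/5 (d = 1/(2*(-5)/(1 - 5)) = 1/(2*(-5)/(-4)) = 1/(2*(-5)*(-1/4)) = 1/(5/2) = 2/5 ≈ 0.40000)
f = -8/15 (f = -2/3 + (1/3)*(2/5) = -2/3 + 2/15 = -8/15 ≈ -0.53333)
f*(-56 + s(-20, -1)) = -8*(-56 + 19*(-1))/15 = -8*(-56 - 19)/15 = -8/15*(-75) = 40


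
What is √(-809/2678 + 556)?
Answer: 3*√442809978/2678 ≈ 23.573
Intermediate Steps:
√(-809/2678 + 556) = √(1488159/2678) = 3*√442809978/2678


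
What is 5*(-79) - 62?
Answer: -457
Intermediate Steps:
5*(-79) - 62 = -395 - 62 = -457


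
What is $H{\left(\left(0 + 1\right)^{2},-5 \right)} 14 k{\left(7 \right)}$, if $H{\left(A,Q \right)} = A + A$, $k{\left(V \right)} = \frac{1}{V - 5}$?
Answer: $14$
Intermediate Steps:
$k{\left(V \right)} = \frac{1}{-5 + V}$
$H{\left(A,Q \right)} = 2 A$
$H{\left(\left(0 + 1\right)^{2},-5 \right)} 14 k{\left(7 \right)} = \frac{2 \left(0 + 1\right)^{2} \cdot 14}{-5 + 7} = \frac{2 \cdot 1^{2} \cdot 14}{2} = 2 \cdot 1 \cdot 14 \cdot \frac{1}{2} = 2 \cdot 14 \cdot \frac{1}{2} = 28 \cdot \frac{1}{2} = 14$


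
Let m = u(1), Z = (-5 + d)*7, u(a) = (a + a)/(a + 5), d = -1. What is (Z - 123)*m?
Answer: -55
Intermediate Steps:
u(a) = 2*a/(5 + a) (u(a) = (2*a)/(5 + a) = 2*a/(5 + a))
Z = -42 (Z = (-5 - 1)*7 = -6*7 = -42)
m = ⅓ (m = 2*1/(5 + 1) = 2*1/6 = 2*1*(⅙) = ⅓ ≈ 0.33333)
(Z - 123)*m = (-42 - 123)*(⅓) = -165*⅓ = -55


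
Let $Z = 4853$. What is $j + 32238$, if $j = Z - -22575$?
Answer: $59666$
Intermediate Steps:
$j = 27428$ ($j = 4853 - -22575 = 4853 + 22575 = 27428$)
$j + 32238 = 27428 + 32238 = 59666$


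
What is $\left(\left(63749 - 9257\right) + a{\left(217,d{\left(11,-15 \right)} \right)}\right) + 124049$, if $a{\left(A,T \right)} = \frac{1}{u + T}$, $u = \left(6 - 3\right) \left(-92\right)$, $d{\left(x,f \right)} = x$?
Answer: $\frac{47313364}{265} \approx 1.7854 \cdot 10^{5}$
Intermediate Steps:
$u = -276$ ($u = \left(6 - 3\right) \left(-92\right) = 3 \left(-92\right) = -276$)
$a{\left(A,T \right)} = \frac{1}{-276 + T}$
$\left(\left(63749 - 9257\right) + a{\left(217,d{\left(11,-15 \right)} \right)}\right) + 124049 = \left(\left(63749 - 9257\right) + \frac{1}{-276 + 11}\right) + 124049 = \left(\left(63749 - 9257\right) + \frac{1}{-265}\right) + 124049 = \left(54492 - \frac{1}{265}\right) + 124049 = \frac{14440379}{265} + 124049 = \frac{47313364}{265}$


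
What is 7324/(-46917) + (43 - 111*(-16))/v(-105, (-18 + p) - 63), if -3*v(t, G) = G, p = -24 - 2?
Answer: 2385443/46917 ≈ 50.844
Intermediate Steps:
p = -26
v(t, G) = -G/3
7324/(-46917) + (43 - 111*(-16))/v(-105, (-18 + p) - 63) = 7324/(-46917) + (43 - 111*(-16))/((-((-18 - 26) - 63)/3)) = 7324*(-1/46917) + (43 + 1776)/((-(-44 - 63)/3)) = -7324/46917 + 1819/((-1/3*(-107))) = -7324/46917 + 1819/(107/3) = -7324/46917 + 1819*(3/107) = -7324/46917 + 51 = 2385443/46917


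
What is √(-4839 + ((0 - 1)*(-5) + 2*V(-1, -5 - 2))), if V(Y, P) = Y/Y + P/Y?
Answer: I*√4818 ≈ 69.412*I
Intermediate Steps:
V(Y, P) = 1 + P/Y
√(-4839 + ((0 - 1)*(-5) + 2*V(-1, -5 - 2))) = √(-4839 + ((0 - 1)*(-5) + 2*(((-5 - 2) - 1)/(-1)))) = √(-4839 + (-1*(-5) + 2*(-(-7 - 1)))) = √(-4839 + (5 + 2*(-1*(-8)))) = √(-4839 + (5 + 2*8)) = √(-4839 + (5 + 16)) = √(-4839 + 21) = √(-4818) = I*√4818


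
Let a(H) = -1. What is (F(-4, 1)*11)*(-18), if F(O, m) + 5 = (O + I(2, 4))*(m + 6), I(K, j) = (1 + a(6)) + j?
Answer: 990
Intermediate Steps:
I(K, j) = j (I(K, j) = (1 - 1) + j = 0 + j = j)
F(O, m) = -5 + (4 + O)*(6 + m) (F(O, m) = -5 + (O + 4)*(m + 6) = -5 + (4 + O)*(6 + m))
(F(-4, 1)*11)*(-18) = ((19 + 4*1 + 6*(-4) - 4*1)*11)*(-18) = ((19 + 4 - 24 - 4)*11)*(-18) = -5*11*(-18) = -55*(-18) = 990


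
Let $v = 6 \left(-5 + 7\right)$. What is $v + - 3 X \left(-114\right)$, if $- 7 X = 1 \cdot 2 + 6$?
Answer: $- \frac{2652}{7} \approx -378.86$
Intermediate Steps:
$X = - \frac{8}{7}$ ($X = - \frac{1 \cdot 2 + 6}{7} = - \frac{2 + 6}{7} = \left(- \frac{1}{7}\right) 8 = - \frac{8}{7} \approx -1.1429$)
$v = 12$ ($v = 6 \cdot 2 = 12$)
$v + - 3 X \left(-114\right) = 12 + \left(-3\right) \left(- \frac{8}{7}\right) \left(-114\right) = 12 + \frac{24}{7} \left(-114\right) = 12 - \frac{2736}{7} = - \frac{2652}{7}$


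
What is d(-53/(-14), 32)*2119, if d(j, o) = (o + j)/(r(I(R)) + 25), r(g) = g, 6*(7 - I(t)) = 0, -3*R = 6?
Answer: 1061619/448 ≈ 2369.7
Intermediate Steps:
R = -2 (R = -⅓*6 = -2)
I(t) = 7 (I(t) = 7 - ⅙*0 = 7 + 0 = 7)
d(j, o) = j/32 + o/32 (d(j, o) = (o + j)/(7 + 25) = (j + o)/32 = (j + o)*(1/32) = j/32 + o/32)
d(-53/(-14), 32)*2119 = ((-53/(-14))/32 + (1/32)*32)*2119 = ((-53*(-1/14))/32 + 1)*2119 = ((1/32)*(53/14) + 1)*2119 = (53/448 + 1)*2119 = (501/448)*2119 = 1061619/448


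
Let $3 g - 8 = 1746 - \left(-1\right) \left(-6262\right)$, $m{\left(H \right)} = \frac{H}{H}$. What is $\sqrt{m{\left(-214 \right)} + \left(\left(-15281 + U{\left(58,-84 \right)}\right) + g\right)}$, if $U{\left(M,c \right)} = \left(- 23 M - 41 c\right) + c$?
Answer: $\frac{i \sqrt{132810}}{3} \approx 121.48 i$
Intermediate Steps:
$U{\left(M,c \right)} = - 40 c - 23 M$ ($U{\left(M,c \right)} = \left(- 41 c - 23 M\right) + c = - 40 c - 23 M$)
$m{\left(H \right)} = 1$
$g = - \frac{4508}{3}$ ($g = \frac{8}{3} + \frac{1746 - \left(-1\right) \left(-6262\right)}{3} = \frac{8}{3} + \frac{1746 - 6262}{3} = \frac{8}{3} + \frac{1}{3} \left(-4516\right) = \frac{8}{3} - \frac{4516}{3} = - \frac{4508}{3} \approx -1502.7$)
$\sqrt{m{\left(-214 \right)} + \left(\left(-15281 + U{\left(58,-84 \right)}\right) + g\right)} = \sqrt{1 - \frac{44273}{3}} = \sqrt{- \frac{44270}{3}} = \frac{i \sqrt{132810}}{3}$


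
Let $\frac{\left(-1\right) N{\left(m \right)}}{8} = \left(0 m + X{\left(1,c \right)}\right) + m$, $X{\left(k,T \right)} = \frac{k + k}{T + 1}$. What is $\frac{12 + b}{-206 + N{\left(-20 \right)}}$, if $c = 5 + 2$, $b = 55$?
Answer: $- \frac{67}{48} \approx -1.3958$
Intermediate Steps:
$c = 7$
$X{\left(k,T \right)} = \frac{2 k}{1 + T}$
$N{\left(m \right)} = -2 - 8 m$ ($N{\left(m \right)} = - 8 \left(\left(0 m + 2 \cdot 1 \frac{1}{1 + 7}\right) + m\right) = - 8 \left(\left(0 + 2 \cdot 1 \cdot \frac{1}{8}\right) + m\right) = - 8 \left(\left(0 + \frac{1}{4}\right) + m\right) = - 8 \left(\frac{1}{4} + m\right) = -2 - 8 m$)
$\frac{12 + b}{-206 + N{\left(-20 \right)}} = \frac{12 + 55}{-206 - -158} = \frac{67}{-206 + \left(-2 + 160\right)} = \frac{67}{-206 + 158} = \frac{67}{-48} = 67 \left(- \frac{1}{48}\right) = - \frac{67}{48}$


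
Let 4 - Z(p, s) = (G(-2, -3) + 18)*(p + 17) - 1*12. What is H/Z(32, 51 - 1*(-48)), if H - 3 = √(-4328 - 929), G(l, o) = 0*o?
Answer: -3/866 - I*√5257/866 ≈ -0.0034642 - 0.083724*I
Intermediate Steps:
G(l, o) = 0
H = 3 + I*√5257 (H = 3 + √(-4328 - 929) = 3 + √(-5257) = 3 + I*√5257 ≈ 3.0 + 72.505*I)
Z(p, s) = -290 - 18*p (Z(p, s) = 4 - ((0 + 18)*(p + 17) - 1*12) = 4 - (18*(17 + p) - 12) = 4 - ((306 + 18*p) - 12) = 4 - (294 + 18*p) = 4 + (-294 - 18*p) = -290 - 18*p)
H/Z(32, 51 - 1*(-48)) = (3 + I*√5257)/(-290 - 18*32) = (3 + I*√5257)/(-290 - 576) = (3 + I*√5257)/(-866) = (3 + I*√5257)*(-1/866) = -3/866 - I*√5257/866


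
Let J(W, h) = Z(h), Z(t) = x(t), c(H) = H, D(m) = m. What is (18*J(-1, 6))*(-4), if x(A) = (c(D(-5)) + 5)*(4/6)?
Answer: 0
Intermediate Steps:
x(A) = 0 (x(A) = (-5 + 5)*(4/6) = 0*(4*(⅙)) = 0*(⅔) = 0)
Z(t) = 0
J(W, h) = 0
(18*J(-1, 6))*(-4) = (18*0)*(-4) = 0*(-4) = 0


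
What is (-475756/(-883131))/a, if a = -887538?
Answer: -237878/391906160739 ≈ -6.0698e-7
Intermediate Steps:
(-475756/(-883131))/a = -475756/(-883131)/(-887538) = -475756*(-1/883131)*(-1/887538) = (475756/883131)*(-1/887538) = -237878/391906160739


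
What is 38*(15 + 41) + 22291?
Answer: 24419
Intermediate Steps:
38*(15 + 41) + 22291 = 38*56 + 22291 = 2128 + 22291 = 24419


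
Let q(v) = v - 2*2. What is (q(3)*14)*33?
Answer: -462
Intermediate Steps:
q(v) = -4 + v (q(v) = v - 4 = -4 + v)
(q(3)*14)*33 = ((-4 + 3)*14)*33 = -1*14*33 = -14*33 = -462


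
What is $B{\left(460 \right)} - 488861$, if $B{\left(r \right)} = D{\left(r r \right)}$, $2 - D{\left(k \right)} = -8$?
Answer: $-488851$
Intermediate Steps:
$D{\left(k \right)} = 10$ ($D{\left(k \right)} = 2 - -8 = 2 + 8 = 10$)
$B{\left(r \right)} = 10$
$B{\left(460 \right)} - 488861 = 10 - 488861 = -488851$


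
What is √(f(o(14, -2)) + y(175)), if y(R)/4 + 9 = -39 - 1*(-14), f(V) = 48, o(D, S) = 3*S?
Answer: 2*I*√22 ≈ 9.3808*I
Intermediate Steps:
y(R) = -136 (y(R) = -36 + 4*(-39 - 1*(-14)) = -36 + 4*(-39 + 14) = -36 + 4*(-25) = -36 - 100 = -136)
√(f(o(14, -2)) + y(175)) = √(48 - 136) = √(-88) = 2*I*√22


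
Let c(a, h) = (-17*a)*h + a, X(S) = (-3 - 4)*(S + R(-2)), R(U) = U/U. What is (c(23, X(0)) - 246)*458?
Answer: 1151412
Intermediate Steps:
R(U) = 1
X(S) = -7 - 7*S (X(S) = (-3 - 4)*(S + 1) = -7*(1 + S) = -7 - 7*S)
c(a, h) = a - 17*a*h (c(a, h) = -17*a*h + a = a - 17*a*h)
(c(23, X(0)) - 246)*458 = (23*(1 - 17*(-7 - 7*0)) - 246)*458 = (23*(1 - 17*(-7 + 0)) - 246)*458 = (23*(1 - 17*(-7)) - 246)*458 = (23*(1 + 119) - 246)*458 = (23*120 - 246)*458 = (2760 - 246)*458 = 2514*458 = 1151412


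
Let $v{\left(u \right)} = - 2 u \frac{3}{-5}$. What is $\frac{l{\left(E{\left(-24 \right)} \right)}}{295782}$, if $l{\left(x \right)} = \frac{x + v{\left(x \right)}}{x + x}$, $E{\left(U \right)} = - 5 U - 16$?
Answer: $\frac{11}{2957820} \approx 3.719 \cdot 10^{-6}$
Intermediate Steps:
$E{\left(U \right)} = -16 - 5 U$
$v{\left(u \right)} = \frac{6 u}{5}$ ($v{\left(u \right)} = - 2 u 3 \left(- \frac{1}{5}\right) = - 2 u \left(- \frac{3}{5}\right) = \frac{6 u}{5}$)
$l{\left(x \right)} = \frac{11}{10}$ ($l{\left(x \right)} = \frac{x + \frac{6 x}{5}}{x + x} = \frac{\frac{11}{5} x}{2 x} = \frac{11 x}{5} \frac{1}{2 x} = \frac{11}{10}$)
$\frac{l{\left(E{\left(-24 \right)} \right)}}{295782} = \frac{11}{10 \cdot 295782} = \frac{11}{10} \cdot \frac{1}{295782} = \frac{11}{2957820}$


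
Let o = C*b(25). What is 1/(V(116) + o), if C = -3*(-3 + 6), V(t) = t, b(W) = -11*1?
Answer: 1/215 ≈ 0.0046512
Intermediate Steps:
b(W) = -11
C = -9 (C = -3*3 = -9)
o = 99 (o = -9*(-11) = 99)
1/(V(116) + o) = 1/(116 + 99) = 1/215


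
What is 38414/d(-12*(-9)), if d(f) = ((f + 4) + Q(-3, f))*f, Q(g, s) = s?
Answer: 19207/11880 ≈ 1.6168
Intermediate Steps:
d(f) = f*(4 + 2*f) (d(f) = ((f + 4) + f)*f = ((4 + f) + f)*f = (4 + 2*f)*f = f*(4 + 2*f))
38414/d(-12*(-9)) = 38414/((2*(-12*(-9))*(2 - 12*(-9)))) = 38414/((2*108*(2 + 108))) = 38414/((2*108*110)) = 38414/23760 = 38414*(1/23760) = 19207/11880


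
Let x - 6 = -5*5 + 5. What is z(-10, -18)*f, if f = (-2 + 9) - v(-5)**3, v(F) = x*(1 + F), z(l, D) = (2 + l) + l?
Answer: 3160962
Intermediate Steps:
z(l, D) = 2 + 2*l
x = -14 (x = 6 + (-5*5 + 5) = 6 + (-25 + 5) = 6 - 20 = -14)
v(F) = -14 - 14*F (v(F) = -14*(1 + F) = -14 - 14*F)
f = -175609 (f = (-2 + 9) - (-14 - 14*(-5))**3 = 7 - (-14 + 70)**3 = 7 - 1*56**3 = 7 - 1*175616 = 7 - 175616 = -175609)
z(-10, -18)*f = (2 + 2*(-10))*(-175609) = (2 - 20)*(-175609) = -18*(-175609) = 3160962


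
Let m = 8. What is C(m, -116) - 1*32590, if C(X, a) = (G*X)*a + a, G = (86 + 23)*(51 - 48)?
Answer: -336162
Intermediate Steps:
G = 327 (G = 109*3 = 327)
C(X, a) = a + 327*X*a (C(X, a) = (327*X)*a + a = 327*X*a + a = a + 327*X*a)
C(m, -116) - 1*32590 = -116*(1 + 327*8) - 1*32590 = -116*(1 + 2616) - 32590 = -116*2617 - 32590 = -303572 - 32590 = -336162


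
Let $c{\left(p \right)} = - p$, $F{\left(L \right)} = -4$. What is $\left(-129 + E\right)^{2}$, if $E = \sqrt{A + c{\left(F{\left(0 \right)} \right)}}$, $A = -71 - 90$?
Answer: $\left(129 - i \sqrt{157}\right)^{2} \approx 16484.0 - 3232.7 i$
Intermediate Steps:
$A = -161$ ($A = -71 - 90 = -161$)
$E = i \sqrt{157}$ ($E = \sqrt{-161 - -4} = \sqrt{-161 + 4} = \sqrt{-157} = i \sqrt{157} \approx 12.53 i$)
$\left(-129 + E\right)^{2} = \left(-129 + i \sqrt{157}\right)^{2}$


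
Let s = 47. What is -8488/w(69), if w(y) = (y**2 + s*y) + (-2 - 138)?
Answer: -1061/983 ≈ -1.0793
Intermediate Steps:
w(y) = -140 + y**2 + 47*y (w(y) = (y**2 + 47*y) + (-2 - 138) = (y**2 + 47*y) - 140 = -140 + y**2 + 47*y)
-8488/w(69) = -8488/(-140 + 69**2 + 47*69) = -8488/(-140 + 4761 + 3243) = -8488/7864 = -8488*1/7864 = -1061/983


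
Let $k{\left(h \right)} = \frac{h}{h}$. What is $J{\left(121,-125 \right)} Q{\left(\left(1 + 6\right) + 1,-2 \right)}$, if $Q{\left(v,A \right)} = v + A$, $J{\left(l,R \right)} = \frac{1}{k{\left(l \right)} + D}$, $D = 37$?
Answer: $\frac{3}{19} \approx 0.15789$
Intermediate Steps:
$k{\left(h \right)} = 1$
$J{\left(l,R \right)} = \frac{1}{38}$ ($J{\left(l,R \right)} = \frac{1}{1 + 37} = \frac{1}{38}$)
$Q{\left(v,A \right)} = A + v$
$J{\left(121,-125 \right)} Q{\left(\left(1 + 6\right) + 1,-2 \right)} = \frac{-2 + \left(\left(1 + 6\right) + 1\right)}{38} = \frac{-2 + \left(7 + 1\right)}{38} = \frac{-2 + 8}{38} = \frac{1}{38} \cdot 6 = \frac{3}{19}$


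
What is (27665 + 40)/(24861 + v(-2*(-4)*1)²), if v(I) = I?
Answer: 5541/4985 ≈ 1.1115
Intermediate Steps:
(27665 + 40)/(24861 + v(-2*(-4)*1)²) = (27665 + 40)/(24861 + (-2*(-4)*1)²) = 27705/(24861 + (8*1)²) = 27705/(24861 + 8²) = 27705/(24861 + 64) = 27705/24925 = 27705*(1/24925) = 5541/4985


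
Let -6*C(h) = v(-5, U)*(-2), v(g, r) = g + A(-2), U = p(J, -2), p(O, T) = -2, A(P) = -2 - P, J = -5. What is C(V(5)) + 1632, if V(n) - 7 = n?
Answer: 4891/3 ≈ 1630.3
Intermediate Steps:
V(n) = 7 + n
U = -2
v(g, r) = g (v(g, r) = g + (-2 - 1*(-2)) = g + (-2 + 2) = g + 0 = g)
C(h) = -5/3 (C(h) = -(-5)*(-2)/6 = -1/6*10 = -5/3)
C(V(5)) + 1632 = -5/3 + 1632 = 4891/3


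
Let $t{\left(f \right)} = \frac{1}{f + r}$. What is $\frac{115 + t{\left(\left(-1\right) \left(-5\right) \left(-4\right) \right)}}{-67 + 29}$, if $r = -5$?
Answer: $- \frac{1437}{475} \approx -3.0253$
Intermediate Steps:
$t{\left(f \right)} = \frac{1}{-5 + f}$ ($t{\left(f \right)} = \frac{1}{f - 5} = \frac{1}{-5 + f}$)
$\frac{115 + t{\left(\left(-1\right) \left(-5\right) \left(-4\right) \right)}}{-67 + 29} = \frac{115 + \frac{1}{-5 + \left(-1\right) \left(-5\right) \left(-4\right)}}{-67 + 29} = \frac{115 + \frac{1}{-5 + 5 \left(-4\right)}}{-38} = - \frac{115 + \frac{1}{-5 - 20}}{38} = - \frac{115 + \frac{1}{-25}}{38} = - \frac{115 - \frac{1}{25}}{38} = \left(- \frac{1}{38}\right) \frac{2874}{25} = - \frac{1437}{475}$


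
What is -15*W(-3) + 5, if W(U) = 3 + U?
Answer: 5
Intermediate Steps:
-15*W(-3) + 5 = -15*(3 - 3) + 5 = -15*0 + 5 = 0 + 5 = 5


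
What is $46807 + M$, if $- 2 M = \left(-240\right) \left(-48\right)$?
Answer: $41047$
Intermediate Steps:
$M = -5760$ ($M = - \frac{\left(-240\right) \left(-48\right)}{2} = \left(- \frac{1}{2}\right) 11520 = -5760$)
$46807 + M = 46807 - 5760 = 41047$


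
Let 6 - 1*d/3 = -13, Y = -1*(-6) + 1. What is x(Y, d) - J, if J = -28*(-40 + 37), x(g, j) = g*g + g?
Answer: -28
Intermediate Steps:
Y = 7 (Y = 6 + 1 = 7)
d = 57 (d = 18 - 3*(-13) = 18 + 39 = 57)
x(g, j) = g + g² (x(g, j) = g² + g = g + g²)
J = 84 (J = -28*(-3) = 84)
x(Y, d) - J = 7*(1 + 7) - 1*84 = 7*8 - 84 = 56 - 84 = -28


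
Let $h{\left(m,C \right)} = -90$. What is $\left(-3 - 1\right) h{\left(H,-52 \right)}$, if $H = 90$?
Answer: $360$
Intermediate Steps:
$\left(-3 - 1\right) h{\left(H,-52 \right)} = \left(-3 - 1\right) \left(-90\right) = \left(-4\right) \left(-90\right) = 360$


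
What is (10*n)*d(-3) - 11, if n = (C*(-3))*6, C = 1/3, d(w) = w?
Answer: 169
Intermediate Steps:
C = ⅓ ≈ 0.33333
n = -6 (n = ((⅓)*(-3))*6 = -1*6 = -6)
(10*n)*d(-3) - 11 = (10*(-6))*(-3) - 11 = -60*(-3) - 11 = 180 - 11 = 169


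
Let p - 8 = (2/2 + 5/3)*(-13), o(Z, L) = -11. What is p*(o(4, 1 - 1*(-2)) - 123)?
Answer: 10720/3 ≈ 3573.3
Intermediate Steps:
p = -80/3 (p = 8 + (2/2 + 5/3)*(-13) = 8 + (2*(1/2) + 5*(1/3))*(-13) = 8 + (1 + 5/3)*(-13) = 8 + (8/3)*(-13) = 8 - 104/3 = -80/3 ≈ -26.667)
p*(o(4, 1 - 1*(-2)) - 123) = -80*(-11 - 123)/3 = -80/3*(-134) = 10720/3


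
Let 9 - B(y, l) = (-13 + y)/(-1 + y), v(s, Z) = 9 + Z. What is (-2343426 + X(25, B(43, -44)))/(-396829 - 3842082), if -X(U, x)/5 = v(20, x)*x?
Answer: 114862964/207706639 ≈ 0.55301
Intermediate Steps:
B(y, l) = 9 - (-13 + y)/(-1 + y)
X(U, x) = -5*x*(9 + x) (X(U, x) = -5*(9 + x)*x = -5*x*(9 + x))
(-2343426 + X(25, B(43, -44)))/(-396829 - 3842082) = (-2343426 - 5*4*(1 + 2*43)/(-1 + 43)*(9 + 4*(1 + 2*43)/(-1 + 43)))/(-396829 - 3842082) = (-2343426 - 5*4*(1 + 86)/42*(9 + 4*(1 + 86)/42))/(-4238911) = (-2343426 - 5*4*(1/42)*87*(9 + 4*(1/42)*87))*(-1/4238911) = (-2343426 - 5*58/7*(9 + 58/7))*(-1/4238911) = (-2343426 - 5*58/7*121/7)*(-1/4238911) = (-2343426 - 35090/49)*(-1/4238911) = -114862964/49*(-1/4238911) = 114862964/207706639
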